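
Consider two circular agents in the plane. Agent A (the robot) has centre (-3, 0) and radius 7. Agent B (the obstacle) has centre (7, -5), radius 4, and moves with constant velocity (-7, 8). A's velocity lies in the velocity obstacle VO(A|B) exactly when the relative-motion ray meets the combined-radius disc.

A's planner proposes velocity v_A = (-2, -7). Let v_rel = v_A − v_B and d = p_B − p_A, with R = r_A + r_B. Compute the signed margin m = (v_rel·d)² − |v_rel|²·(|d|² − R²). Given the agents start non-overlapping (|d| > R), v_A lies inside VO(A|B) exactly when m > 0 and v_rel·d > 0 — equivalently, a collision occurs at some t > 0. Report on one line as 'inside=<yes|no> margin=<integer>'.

d = (10, -5),  |d|² = 125;  R = 7+4 = 11,  c = 125−11² = 4
v_rel = (5, -15),  |v_rel|² = 250;  v_rel·d = (5)·(10) + (-15)·(-5) = 125
250·t² − 250·t + 4 = 0  ⇒  m = 125² − 250·4 = 14625
m = 14625 > 0,  v_rel·d = 125 > 0  ⇒  inside

inside=yes margin=14625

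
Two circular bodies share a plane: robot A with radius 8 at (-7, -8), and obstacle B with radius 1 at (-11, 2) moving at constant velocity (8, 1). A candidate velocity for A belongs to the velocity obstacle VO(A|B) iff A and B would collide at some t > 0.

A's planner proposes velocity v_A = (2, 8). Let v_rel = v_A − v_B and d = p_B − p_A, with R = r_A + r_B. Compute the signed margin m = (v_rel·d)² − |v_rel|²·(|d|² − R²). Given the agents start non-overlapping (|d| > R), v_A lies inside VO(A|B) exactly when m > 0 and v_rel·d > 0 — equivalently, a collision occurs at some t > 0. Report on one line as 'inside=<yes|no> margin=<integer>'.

d = (-4, 10),  |d|² = 116;  R = 8+1 = 9,  c = 116−9² = 35
v_rel = (-6, 7),  |v_rel|² = 85;  v_rel·d = (-6)·(-4) + (7)·(10) = 94
85·t² − 188·t + 35 = 0  ⇒  m = 94² − 85·35 = 5861
m = 5861 > 0,  v_rel·d = 94 > 0  ⇒  inside

inside=yes margin=5861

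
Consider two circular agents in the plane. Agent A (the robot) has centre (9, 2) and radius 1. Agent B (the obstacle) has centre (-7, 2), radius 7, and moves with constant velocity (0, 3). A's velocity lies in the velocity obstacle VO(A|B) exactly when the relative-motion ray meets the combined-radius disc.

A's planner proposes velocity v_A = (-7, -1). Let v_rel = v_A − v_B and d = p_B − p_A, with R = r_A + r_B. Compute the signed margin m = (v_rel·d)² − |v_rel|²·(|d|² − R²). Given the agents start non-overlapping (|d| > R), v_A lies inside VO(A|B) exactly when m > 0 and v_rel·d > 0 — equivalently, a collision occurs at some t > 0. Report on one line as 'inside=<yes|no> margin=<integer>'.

d = (-16, 0),  |d|² = 256;  R = 1+7 = 8,  c = 256−8² = 192
v_rel = (-7, -4),  |v_rel|² = 65;  v_rel·d = (-7)·(-16) + (-4)·(0) = 112
65·t² − 224·t + 192 = 0  ⇒  m = 112² − 65·192 = 64
m = 64 > 0,  v_rel·d = 112 > 0  ⇒  inside

inside=yes margin=64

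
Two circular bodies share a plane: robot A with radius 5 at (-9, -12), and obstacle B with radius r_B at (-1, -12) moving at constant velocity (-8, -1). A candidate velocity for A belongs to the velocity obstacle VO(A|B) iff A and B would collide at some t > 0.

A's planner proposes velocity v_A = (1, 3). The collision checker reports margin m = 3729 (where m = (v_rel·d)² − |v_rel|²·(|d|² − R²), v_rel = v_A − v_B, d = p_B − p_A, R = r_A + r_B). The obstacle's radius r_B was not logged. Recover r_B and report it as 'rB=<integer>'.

m = 3729
d = (8, 0);  v_rel = (9, 4),  |v_rel|² = 97
v_rel×d = (9)·(0) − (4)·(8) = -32
since m = R²·97 − (-32)²:  R² = (1024 + 3729) / 97 = 49
R = √49 = 7  ⇒  r_B = 7 − 5 = 2

rB=2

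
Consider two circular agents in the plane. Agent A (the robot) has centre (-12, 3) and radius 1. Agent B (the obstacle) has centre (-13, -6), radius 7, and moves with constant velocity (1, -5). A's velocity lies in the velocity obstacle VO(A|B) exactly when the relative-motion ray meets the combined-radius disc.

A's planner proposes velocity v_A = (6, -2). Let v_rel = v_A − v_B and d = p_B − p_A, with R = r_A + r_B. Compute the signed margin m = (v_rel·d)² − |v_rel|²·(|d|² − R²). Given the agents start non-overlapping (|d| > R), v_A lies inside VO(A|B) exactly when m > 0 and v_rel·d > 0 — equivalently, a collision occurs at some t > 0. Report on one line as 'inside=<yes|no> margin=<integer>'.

d = (-1, -9),  |d|² = 82;  R = 1+7 = 8,  c = 82−8² = 18
v_rel = (5, 3),  |v_rel|² = 34;  v_rel·d = (5)·(-1) + (3)·(-9) = -32
34·t² + 64·t + 18 = 0  ⇒  m = (-32)² − 34·18 = 412
m = 412 > 0,  v_rel·d = -32 < 0  ⇒  outside

inside=no margin=412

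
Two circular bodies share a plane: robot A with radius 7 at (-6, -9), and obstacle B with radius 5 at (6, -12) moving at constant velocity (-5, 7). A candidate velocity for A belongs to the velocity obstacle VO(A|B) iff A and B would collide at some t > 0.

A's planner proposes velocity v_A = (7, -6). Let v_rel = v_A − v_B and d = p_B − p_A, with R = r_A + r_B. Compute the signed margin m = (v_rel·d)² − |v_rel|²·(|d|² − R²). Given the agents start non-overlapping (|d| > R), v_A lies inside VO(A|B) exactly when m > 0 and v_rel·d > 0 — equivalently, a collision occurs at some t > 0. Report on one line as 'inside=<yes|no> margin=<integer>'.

d = (12, -3),  |d|² = 153;  R = 7+5 = 12,  c = 153−12² = 9
v_rel = (12, -13),  |v_rel|² = 313;  v_rel·d = (12)·(12) + (-13)·(-3) = 183
313·t² − 366·t + 9 = 0  ⇒  m = 183² − 313·9 = 30672
m = 30672 > 0,  v_rel·d = 183 > 0  ⇒  inside

inside=yes margin=30672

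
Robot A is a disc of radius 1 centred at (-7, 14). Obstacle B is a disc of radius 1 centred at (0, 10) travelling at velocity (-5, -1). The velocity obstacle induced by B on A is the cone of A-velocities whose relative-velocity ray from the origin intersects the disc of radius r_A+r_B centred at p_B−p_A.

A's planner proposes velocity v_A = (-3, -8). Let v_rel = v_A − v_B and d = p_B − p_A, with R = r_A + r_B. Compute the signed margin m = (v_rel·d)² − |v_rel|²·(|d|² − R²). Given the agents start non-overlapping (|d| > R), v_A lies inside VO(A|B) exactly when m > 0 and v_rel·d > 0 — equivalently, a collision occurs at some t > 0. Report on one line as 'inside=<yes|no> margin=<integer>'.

d = (7, -4),  |d|² = 65;  R = 1+1 = 2,  c = 65−2² = 61
v_rel = (2, -7),  |v_rel|² = 53;  v_rel·d = (2)·(7) + (-7)·(-4) = 42
53·t² − 84·t + 61 = 0  ⇒  m = 42² − 53·61 = -1469
m = -1469 < 0,  v_rel·d = 42 > 0  ⇒  outside

inside=no margin=-1469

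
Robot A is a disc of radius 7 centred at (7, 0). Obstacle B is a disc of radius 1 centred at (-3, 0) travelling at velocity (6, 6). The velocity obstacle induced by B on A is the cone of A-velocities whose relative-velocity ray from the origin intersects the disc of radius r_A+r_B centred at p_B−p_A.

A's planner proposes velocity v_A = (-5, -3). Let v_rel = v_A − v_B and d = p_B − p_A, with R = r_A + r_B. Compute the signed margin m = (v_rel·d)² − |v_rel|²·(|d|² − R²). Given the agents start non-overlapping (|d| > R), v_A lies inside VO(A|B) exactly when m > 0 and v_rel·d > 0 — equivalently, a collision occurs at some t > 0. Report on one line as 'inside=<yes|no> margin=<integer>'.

d = (-10, 0),  |d|² = 100;  R = 7+1 = 8,  c = 100−8² = 36
v_rel = (-11, -9),  |v_rel|² = 202;  v_rel·d = (-11)·(-10) + (-9)·(0) = 110
202·t² − 220·t + 36 = 0  ⇒  m = 110² − 202·36 = 4828
m = 4828 > 0,  v_rel·d = 110 > 0  ⇒  inside

inside=yes margin=4828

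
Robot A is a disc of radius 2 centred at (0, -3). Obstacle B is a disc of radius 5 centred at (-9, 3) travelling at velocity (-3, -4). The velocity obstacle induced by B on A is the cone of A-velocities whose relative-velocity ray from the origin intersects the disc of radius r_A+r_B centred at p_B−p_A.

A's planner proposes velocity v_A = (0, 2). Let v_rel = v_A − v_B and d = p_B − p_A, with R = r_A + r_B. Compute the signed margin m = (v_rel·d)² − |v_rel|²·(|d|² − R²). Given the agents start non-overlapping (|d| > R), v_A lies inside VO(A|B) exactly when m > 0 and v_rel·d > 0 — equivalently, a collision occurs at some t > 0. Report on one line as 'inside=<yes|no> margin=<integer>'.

d = (-9, 6),  |d|² = 117;  R = 2+5 = 7,  c = 117−7² = 68
v_rel = (3, 6),  |v_rel|² = 45;  v_rel·d = (3)·(-9) + (6)·(6) = 9
45·t² − 18·t + 68 = 0  ⇒  m = 9² − 45·68 = -2979
m = -2979 < 0,  v_rel·d = 9 > 0  ⇒  outside

inside=no margin=-2979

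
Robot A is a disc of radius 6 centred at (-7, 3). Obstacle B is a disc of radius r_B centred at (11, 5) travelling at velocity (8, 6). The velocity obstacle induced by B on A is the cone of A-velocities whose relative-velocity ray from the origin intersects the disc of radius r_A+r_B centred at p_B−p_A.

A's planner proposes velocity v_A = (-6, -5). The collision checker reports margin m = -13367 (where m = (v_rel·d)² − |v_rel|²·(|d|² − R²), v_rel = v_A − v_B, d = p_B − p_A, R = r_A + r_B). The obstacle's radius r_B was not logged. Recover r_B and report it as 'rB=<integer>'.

m = -13367
d = (18, 2);  v_rel = (-14, -11),  |v_rel|² = 317
v_rel×d = (-14)·(2) − (-11)·(18) = 170
since m = R²·317 − 170²:  R² = (28900 + -13367) / 317 = 49
R = √49 = 7  ⇒  r_B = 7 − 6 = 1

rB=1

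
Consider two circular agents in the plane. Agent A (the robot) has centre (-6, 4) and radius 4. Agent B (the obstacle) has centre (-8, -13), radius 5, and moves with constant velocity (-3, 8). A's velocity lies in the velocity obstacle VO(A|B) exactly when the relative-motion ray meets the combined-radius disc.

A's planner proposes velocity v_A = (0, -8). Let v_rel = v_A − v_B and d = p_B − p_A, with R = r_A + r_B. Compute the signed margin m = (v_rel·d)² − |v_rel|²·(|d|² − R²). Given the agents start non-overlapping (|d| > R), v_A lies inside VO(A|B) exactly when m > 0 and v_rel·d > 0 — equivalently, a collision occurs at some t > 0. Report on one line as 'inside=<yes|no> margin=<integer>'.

d = (-2, -17),  |d|² = 293;  R = 4+5 = 9,  c = 293−9² = 212
v_rel = (3, -16),  |v_rel|² = 265;  v_rel·d = (3)·(-2) + (-16)·(-17) = 266
265·t² − 532·t + 212 = 0  ⇒  m = 266² − 265·212 = 14576
m = 14576 > 0,  v_rel·d = 266 > 0  ⇒  inside

inside=yes margin=14576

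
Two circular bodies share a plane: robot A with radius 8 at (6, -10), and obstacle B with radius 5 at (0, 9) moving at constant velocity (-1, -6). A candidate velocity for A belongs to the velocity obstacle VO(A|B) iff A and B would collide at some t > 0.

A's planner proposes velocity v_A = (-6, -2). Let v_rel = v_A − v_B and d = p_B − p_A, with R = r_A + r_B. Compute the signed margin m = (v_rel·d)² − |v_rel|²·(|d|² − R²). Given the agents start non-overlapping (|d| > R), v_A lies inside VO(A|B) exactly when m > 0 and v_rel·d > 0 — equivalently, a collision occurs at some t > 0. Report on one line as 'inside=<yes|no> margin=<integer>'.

d = (-6, 19),  |d|² = 397;  R = 8+5 = 13,  c = 397−13² = 228
v_rel = (-5, 4),  |v_rel|² = 41;  v_rel·d = (-5)·(-6) + (4)·(19) = 106
41·t² − 212·t + 228 = 0  ⇒  m = 106² − 41·228 = 1888
m = 1888 > 0,  v_rel·d = 106 > 0  ⇒  inside

inside=yes margin=1888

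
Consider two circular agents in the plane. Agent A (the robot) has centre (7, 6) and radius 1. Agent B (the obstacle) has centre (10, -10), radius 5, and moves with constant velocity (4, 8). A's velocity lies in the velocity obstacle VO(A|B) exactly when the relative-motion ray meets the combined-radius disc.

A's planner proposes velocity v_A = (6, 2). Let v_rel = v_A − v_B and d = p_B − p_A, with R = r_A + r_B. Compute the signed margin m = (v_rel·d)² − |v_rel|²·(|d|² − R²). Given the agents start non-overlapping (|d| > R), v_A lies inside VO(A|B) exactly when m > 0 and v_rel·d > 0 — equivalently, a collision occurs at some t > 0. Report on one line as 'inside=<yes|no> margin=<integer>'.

d = (3, -16),  |d|² = 265;  R = 1+5 = 6,  c = 265−6² = 229
v_rel = (2, -6),  |v_rel|² = 40;  v_rel·d = (2)·(3) + (-6)·(-16) = 102
40·t² − 204·t + 229 = 0  ⇒  m = 102² − 40·229 = 1244
m = 1244 > 0,  v_rel·d = 102 > 0  ⇒  inside

inside=yes margin=1244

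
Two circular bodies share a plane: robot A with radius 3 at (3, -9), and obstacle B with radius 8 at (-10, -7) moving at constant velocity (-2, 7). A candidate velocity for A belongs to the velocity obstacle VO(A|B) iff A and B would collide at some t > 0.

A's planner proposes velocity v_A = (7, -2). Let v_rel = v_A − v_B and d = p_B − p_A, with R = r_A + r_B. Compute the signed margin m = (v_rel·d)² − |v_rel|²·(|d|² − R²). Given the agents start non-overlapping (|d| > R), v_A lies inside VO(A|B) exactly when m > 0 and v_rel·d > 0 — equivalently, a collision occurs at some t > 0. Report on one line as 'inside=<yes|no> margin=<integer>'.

d = (-13, 2),  |d|² = 173;  R = 3+8 = 11,  c = 173−11² = 52
v_rel = (9, -9),  |v_rel|² = 162;  v_rel·d = (9)·(-13) + (-9)·(2) = -135
162·t² + 270·t + 52 = 0  ⇒  m = (-135)² − 162·52 = 9801
m = 9801 > 0,  v_rel·d = -135 < 0  ⇒  outside

inside=no margin=9801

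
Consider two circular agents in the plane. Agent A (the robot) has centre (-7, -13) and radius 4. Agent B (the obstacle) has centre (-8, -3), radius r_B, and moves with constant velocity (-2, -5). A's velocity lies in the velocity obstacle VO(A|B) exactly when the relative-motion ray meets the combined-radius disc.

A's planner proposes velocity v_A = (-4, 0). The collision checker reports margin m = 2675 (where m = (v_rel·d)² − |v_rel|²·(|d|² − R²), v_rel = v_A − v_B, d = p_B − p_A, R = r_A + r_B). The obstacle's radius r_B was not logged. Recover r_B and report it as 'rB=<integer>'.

m = 2675
d = (-1, 10);  v_rel = (-2, 5),  |v_rel|² = 29
v_rel×d = (-2)·(10) − (5)·(-1) = -15
since m = R²·29 − (-15)²:  R² = (225 + 2675) / 29 = 100
R = √100 = 10  ⇒  r_B = 10 − 4 = 6

rB=6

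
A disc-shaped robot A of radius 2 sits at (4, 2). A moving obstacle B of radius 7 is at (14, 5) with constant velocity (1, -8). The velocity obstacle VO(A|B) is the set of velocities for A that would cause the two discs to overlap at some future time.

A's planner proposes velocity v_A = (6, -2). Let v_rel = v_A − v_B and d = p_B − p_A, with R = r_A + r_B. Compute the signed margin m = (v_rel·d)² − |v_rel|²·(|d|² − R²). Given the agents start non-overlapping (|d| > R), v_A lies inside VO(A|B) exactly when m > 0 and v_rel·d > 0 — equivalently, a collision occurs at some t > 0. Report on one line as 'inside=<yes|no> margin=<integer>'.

d = (10, 3),  |d|² = 109;  R = 2+7 = 9,  c = 109−9² = 28
v_rel = (5, 6),  |v_rel|² = 61;  v_rel·d = (5)·(10) + (6)·(3) = 68
61·t² − 136·t + 28 = 0  ⇒  m = 68² − 61·28 = 2916
m = 2916 > 0,  v_rel·d = 68 > 0  ⇒  inside

inside=yes margin=2916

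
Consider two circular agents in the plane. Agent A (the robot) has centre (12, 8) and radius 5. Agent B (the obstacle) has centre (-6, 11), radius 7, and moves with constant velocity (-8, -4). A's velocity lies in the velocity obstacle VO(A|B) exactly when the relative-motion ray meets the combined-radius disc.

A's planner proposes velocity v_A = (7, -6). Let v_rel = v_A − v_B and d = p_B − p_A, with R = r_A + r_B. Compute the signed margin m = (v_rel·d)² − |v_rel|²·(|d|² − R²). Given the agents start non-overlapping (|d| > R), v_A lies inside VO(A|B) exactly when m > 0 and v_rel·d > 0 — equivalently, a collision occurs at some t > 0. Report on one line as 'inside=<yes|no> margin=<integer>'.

d = (-18, 3),  |d|² = 333;  R = 5+7 = 12,  c = 333−12² = 189
v_rel = (15, -2),  |v_rel|² = 229;  v_rel·d = (15)·(-18) + (-2)·(3) = -276
229·t² + 552·t + 189 = 0  ⇒  m = (-276)² − 229·189 = 32895
m = 32895 > 0,  v_rel·d = -276 < 0  ⇒  outside

inside=no margin=32895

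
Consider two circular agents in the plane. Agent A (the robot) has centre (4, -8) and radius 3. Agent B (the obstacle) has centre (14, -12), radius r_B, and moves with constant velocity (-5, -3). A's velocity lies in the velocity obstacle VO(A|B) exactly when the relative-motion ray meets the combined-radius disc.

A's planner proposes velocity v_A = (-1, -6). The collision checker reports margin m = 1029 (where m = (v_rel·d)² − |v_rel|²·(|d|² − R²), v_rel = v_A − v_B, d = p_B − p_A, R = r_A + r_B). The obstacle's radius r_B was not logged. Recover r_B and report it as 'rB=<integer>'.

m = 1029
d = (10, -4);  v_rel = (4, -3),  |v_rel|² = 25
v_rel×d = (4)·(-4) − (-3)·(10) = 14
since m = R²·25 − 14²:  R² = (196 + 1029) / 25 = 49
R = √49 = 7  ⇒  r_B = 7 − 3 = 4

rB=4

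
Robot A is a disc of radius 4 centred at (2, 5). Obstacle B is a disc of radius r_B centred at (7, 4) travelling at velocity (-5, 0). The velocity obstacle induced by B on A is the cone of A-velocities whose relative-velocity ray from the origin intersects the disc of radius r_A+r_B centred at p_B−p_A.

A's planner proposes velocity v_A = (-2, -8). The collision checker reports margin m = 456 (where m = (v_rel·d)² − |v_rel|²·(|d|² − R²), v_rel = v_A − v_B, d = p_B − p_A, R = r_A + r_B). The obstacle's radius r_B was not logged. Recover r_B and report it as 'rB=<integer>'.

m = 456
d = (5, -1);  v_rel = (3, -8),  |v_rel|² = 73
v_rel×d = (3)·(-1) − (-8)·(5) = 37
since m = R²·73 − 37²:  R² = (1369 + 456) / 73 = 25
R = √25 = 5  ⇒  r_B = 5 − 4 = 1

rB=1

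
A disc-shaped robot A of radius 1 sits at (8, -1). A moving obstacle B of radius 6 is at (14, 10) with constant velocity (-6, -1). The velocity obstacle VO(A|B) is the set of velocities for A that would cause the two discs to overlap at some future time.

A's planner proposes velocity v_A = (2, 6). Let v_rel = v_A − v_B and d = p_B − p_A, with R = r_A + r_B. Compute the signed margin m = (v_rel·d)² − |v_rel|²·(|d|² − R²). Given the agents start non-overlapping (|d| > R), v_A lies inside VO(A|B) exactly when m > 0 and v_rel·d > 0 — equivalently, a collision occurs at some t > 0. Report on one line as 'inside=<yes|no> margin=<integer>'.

d = (6, 11),  |d|² = 157;  R = 1+6 = 7,  c = 157−7² = 108
v_rel = (8, 7),  |v_rel|² = 113;  v_rel·d = (8)·(6) + (7)·(11) = 125
113·t² − 250·t + 108 = 0  ⇒  m = 125² − 113·108 = 3421
m = 3421 > 0,  v_rel·d = 125 > 0  ⇒  inside

inside=yes margin=3421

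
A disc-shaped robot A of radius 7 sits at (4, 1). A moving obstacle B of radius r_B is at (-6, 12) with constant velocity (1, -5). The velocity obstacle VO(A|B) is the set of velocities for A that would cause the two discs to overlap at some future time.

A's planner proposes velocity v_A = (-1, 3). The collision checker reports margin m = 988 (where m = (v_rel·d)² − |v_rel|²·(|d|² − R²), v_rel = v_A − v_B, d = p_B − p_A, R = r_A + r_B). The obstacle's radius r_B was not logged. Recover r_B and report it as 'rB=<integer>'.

m = 988
d = (-10, 11);  v_rel = (-2, 8),  |v_rel|² = 68
v_rel×d = (-2)·(11) − (8)·(-10) = 58
since m = R²·68 − 58²:  R² = (3364 + 988) / 68 = 64
R = √64 = 8  ⇒  r_B = 8 − 7 = 1

rB=1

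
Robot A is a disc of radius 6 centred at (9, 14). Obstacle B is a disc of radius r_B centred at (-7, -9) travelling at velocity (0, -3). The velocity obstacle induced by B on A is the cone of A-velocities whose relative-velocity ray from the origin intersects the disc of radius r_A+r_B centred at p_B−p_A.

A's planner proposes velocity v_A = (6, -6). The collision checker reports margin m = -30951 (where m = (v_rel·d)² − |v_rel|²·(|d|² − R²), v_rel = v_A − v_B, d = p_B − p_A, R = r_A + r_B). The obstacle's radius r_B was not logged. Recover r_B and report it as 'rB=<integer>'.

m = -30951
d = (-16, -23);  v_rel = (6, -3),  |v_rel|² = 45
v_rel×d = (6)·(-23) − (-3)·(-16) = -186
since m = R²·45 − (-186)²:  R² = (34596 + -30951) / 45 = 81
R = √81 = 9  ⇒  r_B = 9 − 6 = 3

rB=3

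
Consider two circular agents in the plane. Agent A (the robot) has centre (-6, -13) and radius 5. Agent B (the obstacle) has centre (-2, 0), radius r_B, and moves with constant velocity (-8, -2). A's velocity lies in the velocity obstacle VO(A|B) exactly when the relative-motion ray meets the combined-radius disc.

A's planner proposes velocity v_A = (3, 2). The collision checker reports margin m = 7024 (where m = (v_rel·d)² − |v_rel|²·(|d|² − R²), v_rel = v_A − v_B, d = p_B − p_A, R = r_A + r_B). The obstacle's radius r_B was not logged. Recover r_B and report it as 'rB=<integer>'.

m = 7024
d = (4, 13);  v_rel = (11, 4),  |v_rel|² = 137
v_rel×d = (11)·(13) − (4)·(4) = 127
since m = R²·137 − 127²:  R² = (16129 + 7024) / 137 = 169
R = √169 = 13  ⇒  r_B = 13 − 5 = 8

rB=8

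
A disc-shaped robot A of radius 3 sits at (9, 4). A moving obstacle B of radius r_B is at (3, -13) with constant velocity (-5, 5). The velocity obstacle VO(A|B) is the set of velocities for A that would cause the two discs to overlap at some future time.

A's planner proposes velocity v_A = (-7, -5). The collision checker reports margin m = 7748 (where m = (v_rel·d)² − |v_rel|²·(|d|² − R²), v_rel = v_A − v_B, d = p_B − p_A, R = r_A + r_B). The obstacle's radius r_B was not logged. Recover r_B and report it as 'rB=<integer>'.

m = 7748
d = (-6, -17);  v_rel = (-2, -10),  |v_rel|² = 104
v_rel×d = (-2)·(-17) − (-10)·(-6) = -26
since m = R²·104 − (-26)²:  R² = (676 + 7748) / 104 = 81
R = √81 = 9  ⇒  r_B = 9 − 3 = 6

rB=6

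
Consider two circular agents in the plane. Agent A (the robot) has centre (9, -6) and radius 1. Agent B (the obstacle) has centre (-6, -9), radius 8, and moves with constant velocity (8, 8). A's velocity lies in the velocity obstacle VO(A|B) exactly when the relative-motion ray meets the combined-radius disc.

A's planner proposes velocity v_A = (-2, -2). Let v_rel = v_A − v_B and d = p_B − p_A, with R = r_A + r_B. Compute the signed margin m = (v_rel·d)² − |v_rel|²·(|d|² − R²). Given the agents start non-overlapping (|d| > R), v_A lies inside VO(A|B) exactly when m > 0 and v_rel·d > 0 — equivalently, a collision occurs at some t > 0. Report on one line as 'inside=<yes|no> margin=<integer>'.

d = (-15, -3),  |d|² = 234;  R = 1+8 = 9,  c = 234−9² = 153
v_rel = (-10, -10),  |v_rel|² = 200;  v_rel·d = (-10)·(-15) + (-10)·(-3) = 180
200·t² − 360·t + 153 = 0  ⇒  m = 180² − 200·153 = 1800
m = 1800 > 0,  v_rel·d = 180 > 0  ⇒  inside

inside=yes margin=1800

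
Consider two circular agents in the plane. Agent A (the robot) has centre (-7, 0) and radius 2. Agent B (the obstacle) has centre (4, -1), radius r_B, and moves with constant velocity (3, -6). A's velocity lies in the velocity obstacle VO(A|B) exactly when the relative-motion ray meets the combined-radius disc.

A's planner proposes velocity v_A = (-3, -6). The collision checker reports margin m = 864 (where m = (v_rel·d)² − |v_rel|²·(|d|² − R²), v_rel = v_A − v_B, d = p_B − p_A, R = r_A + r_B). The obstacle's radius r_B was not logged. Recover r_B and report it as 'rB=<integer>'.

m = 864
d = (11, -1);  v_rel = (-6, 0),  |v_rel|² = 36
v_rel×d = (-6)·(-1) − (0)·(11) = 6
since m = R²·36 − 6²:  R² = (36 + 864) / 36 = 25
R = √25 = 5  ⇒  r_B = 5 − 2 = 3

rB=3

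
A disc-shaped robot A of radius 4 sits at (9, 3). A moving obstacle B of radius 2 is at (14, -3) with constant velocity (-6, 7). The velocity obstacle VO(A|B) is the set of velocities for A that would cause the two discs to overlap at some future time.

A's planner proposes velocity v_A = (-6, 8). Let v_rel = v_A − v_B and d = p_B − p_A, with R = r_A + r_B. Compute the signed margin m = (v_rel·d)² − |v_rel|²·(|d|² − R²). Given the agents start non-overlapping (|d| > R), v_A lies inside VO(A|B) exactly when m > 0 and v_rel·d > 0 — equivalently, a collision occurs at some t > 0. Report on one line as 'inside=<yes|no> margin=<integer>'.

d = (5, -6),  |d|² = 61;  R = 4+2 = 6,  c = 61−6² = 25
v_rel = (0, 1),  |v_rel|² = 1;  v_rel·d = (0)·(5) + (1)·(-6) = -6
1·t² + 12·t + 25 = 0  ⇒  m = (-6)² − 1·25 = 11
m = 11 > 0,  v_rel·d = -6 < 0  ⇒  outside

inside=no margin=11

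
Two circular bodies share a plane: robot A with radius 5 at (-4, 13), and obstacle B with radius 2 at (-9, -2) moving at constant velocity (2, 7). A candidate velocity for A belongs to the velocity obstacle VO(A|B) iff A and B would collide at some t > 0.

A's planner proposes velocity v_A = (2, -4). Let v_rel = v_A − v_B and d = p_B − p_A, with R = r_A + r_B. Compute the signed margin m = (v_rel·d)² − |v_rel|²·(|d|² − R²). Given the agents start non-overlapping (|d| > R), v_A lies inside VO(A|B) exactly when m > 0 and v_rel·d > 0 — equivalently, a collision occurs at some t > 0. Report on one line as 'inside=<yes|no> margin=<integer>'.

d = (-5, -15),  |d|² = 250;  R = 5+2 = 7,  c = 250−7² = 201
v_rel = (0, -11),  |v_rel|² = 121;  v_rel·d = (0)·(-5) + (-11)·(-15) = 165
121·t² − 330·t + 201 = 0  ⇒  m = 165² − 121·201 = 2904
m = 2904 > 0,  v_rel·d = 165 > 0  ⇒  inside

inside=yes margin=2904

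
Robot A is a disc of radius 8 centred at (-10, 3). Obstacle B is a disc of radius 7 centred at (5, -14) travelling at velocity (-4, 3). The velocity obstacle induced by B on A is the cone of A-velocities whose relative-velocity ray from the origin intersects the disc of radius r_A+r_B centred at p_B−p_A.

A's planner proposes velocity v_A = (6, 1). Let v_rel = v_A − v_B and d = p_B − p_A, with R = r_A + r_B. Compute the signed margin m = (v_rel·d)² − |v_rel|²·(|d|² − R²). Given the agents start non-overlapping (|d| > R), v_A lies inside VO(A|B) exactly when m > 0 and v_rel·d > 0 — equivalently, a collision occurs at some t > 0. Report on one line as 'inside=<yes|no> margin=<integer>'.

d = (15, -17),  |d|² = 514;  R = 8+7 = 15,  c = 514−15² = 289
v_rel = (10, -2),  |v_rel|² = 104;  v_rel·d = (10)·(15) + (-2)·(-17) = 184
104·t² − 368·t + 289 = 0  ⇒  m = 184² − 104·289 = 3800
m = 3800 > 0,  v_rel·d = 184 > 0  ⇒  inside

inside=yes margin=3800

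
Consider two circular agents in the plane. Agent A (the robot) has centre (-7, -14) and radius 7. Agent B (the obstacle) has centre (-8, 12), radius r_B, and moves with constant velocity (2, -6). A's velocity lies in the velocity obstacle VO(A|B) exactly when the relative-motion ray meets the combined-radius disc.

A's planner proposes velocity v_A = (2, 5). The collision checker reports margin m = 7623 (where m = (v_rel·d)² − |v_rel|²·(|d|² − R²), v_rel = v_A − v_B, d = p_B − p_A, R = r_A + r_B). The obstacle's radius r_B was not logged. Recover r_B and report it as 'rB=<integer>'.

m = 7623
d = (-1, 26);  v_rel = (0, 11),  |v_rel|² = 121
v_rel×d = (0)·(26) − (11)·(-1) = 11
since m = R²·121 − 11²:  R² = (121 + 7623) / 121 = 64
R = √64 = 8  ⇒  r_B = 8 − 7 = 1

rB=1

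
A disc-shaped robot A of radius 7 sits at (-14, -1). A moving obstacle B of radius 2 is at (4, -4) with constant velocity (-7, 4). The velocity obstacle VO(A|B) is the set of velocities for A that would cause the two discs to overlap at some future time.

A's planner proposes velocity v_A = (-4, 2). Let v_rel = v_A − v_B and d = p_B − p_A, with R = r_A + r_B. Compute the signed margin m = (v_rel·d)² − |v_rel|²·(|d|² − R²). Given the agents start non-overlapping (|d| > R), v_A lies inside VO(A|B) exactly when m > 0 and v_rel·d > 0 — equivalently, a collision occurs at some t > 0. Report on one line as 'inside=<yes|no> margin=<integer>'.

d = (18, -3),  |d|² = 333;  R = 7+2 = 9,  c = 333−9² = 252
v_rel = (3, -2),  |v_rel|² = 13;  v_rel·d = (3)·(18) + (-2)·(-3) = 60
13·t² − 120·t + 252 = 0  ⇒  m = 60² − 13·252 = 324
m = 324 > 0,  v_rel·d = 60 > 0  ⇒  inside

inside=yes margin=324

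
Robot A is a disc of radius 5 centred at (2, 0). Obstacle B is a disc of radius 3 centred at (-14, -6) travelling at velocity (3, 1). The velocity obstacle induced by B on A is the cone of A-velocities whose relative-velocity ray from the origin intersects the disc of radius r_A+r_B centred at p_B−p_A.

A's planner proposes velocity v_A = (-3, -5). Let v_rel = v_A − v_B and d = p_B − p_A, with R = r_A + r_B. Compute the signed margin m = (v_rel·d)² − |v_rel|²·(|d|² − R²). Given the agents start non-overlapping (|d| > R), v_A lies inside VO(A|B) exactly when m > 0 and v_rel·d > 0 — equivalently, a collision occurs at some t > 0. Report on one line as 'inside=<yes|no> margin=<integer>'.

d = (-16, -6),  |d|² = 292;  R = 5+3 = 8,  c = 292−8² = 228
v_rel = (-6, -6),  |v_rel|² = 72;  v_rel·d = (-6)·(-16) + (-6)·(-6) = 132
72·t² − 264·t + 228 = 0  ⇒  m = 132² − 72·228 = 1008
m = 1008 > 0,  v_rel·d = 132 > 0  ⇒  inside

inside=yes margin=1008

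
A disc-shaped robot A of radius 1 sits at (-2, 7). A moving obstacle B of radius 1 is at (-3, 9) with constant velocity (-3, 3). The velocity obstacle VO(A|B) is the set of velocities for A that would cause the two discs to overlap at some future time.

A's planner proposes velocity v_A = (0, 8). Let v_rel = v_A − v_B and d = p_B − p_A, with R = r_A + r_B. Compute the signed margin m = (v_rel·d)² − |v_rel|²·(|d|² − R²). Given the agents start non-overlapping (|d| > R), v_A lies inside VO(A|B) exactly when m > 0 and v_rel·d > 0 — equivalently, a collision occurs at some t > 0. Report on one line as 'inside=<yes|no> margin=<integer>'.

d = (-1, 2),  |d|² = 5;  R = 1+1 = 2,  c = 5−2² = 1
v_rel = (3, 5),  |v_rel|² = 34;  v_rel·d = (3)·(-1) + (5)·(2) = 7
34·t² − 14·t + 1 = 0  ⇒  m = 7² − 34·1 = 15
m = 15 > 0,  v_rel·d = 7 > 0  ⇒  inside

inside=yes margin=15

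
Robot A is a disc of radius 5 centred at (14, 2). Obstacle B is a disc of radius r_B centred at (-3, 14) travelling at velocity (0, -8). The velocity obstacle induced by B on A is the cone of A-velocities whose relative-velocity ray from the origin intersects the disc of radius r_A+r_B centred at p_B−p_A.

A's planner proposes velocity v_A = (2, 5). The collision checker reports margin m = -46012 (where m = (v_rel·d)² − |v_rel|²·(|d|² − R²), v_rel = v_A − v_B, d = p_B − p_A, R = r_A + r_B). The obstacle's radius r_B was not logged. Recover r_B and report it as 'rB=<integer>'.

m = -46012
d = (-17, 12);  v_rel = (2, 13),  |v_rel|² = 173
v_rel×d = (2)·(12) − (13)·(-17) = 245
since m = R²·173 − 245²:  R² = (60025 + -46012) / 173 = 81
R = √81 = 9  ⇒  r_B = 9 − 5 = 4

rB=4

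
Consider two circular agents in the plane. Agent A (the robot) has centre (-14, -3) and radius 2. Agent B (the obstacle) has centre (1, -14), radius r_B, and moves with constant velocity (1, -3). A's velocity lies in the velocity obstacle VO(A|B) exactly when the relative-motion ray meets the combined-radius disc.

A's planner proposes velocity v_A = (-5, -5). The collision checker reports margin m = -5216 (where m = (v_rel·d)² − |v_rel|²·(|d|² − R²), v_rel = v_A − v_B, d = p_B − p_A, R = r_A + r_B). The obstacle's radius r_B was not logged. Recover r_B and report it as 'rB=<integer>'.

m = -5216
d = (15, -11);  v_rel = (-6, -2),  |v_rel|² = 40
v_rel×d = (-6)·(-11) − (-2)·(15) = 96
since m = R²·40 − 96²:  R² = (9216 + -5216) / 40 = 100
R = √100 = 10  ⇒  r_B = 10 − 2 = 8

rB=8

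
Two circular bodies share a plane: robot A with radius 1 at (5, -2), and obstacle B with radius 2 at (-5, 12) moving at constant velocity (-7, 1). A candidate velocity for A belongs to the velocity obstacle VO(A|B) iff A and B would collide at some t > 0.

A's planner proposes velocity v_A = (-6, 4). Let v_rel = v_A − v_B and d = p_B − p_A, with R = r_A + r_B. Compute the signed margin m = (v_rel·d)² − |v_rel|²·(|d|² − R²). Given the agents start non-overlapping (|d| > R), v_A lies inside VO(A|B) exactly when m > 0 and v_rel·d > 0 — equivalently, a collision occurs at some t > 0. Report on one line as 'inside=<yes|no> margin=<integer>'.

d = (-10, 14),  |d|² = 296;  R = 1+2 = 3,  c = 296−3² = 287
v_rel = (1, 3),  |v_rel|² = 10;  v_rel·d = (1)·(-10) + (3)·(14) = 32
10·t² − 64·t + 287 = 0  ⇒  m = 32² − 10·287 = -1846
m = -1846 < 0,  v_rel·d = 32 > 0  ⇒  outside

inside=no margin=-1846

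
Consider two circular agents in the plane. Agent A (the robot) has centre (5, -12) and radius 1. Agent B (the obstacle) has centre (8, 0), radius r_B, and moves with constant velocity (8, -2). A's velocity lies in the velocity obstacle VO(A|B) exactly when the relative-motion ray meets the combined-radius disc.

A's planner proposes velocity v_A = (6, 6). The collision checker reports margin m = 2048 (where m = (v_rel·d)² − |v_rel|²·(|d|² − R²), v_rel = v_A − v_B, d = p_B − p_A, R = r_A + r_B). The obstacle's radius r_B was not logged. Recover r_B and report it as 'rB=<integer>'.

m = 2048
d = (3, 12);  v_rel = (-2, 8),  |v_rel|² = 68
v_rel×d = (-2)·(12) − (8)·(3) = -48
since m = R²·68 − (-48)²:  R² = (2304 + 2048) / 68 = 64
R = √64 = 8  ⇒  r_B = 8 − 1 = 7

rB=7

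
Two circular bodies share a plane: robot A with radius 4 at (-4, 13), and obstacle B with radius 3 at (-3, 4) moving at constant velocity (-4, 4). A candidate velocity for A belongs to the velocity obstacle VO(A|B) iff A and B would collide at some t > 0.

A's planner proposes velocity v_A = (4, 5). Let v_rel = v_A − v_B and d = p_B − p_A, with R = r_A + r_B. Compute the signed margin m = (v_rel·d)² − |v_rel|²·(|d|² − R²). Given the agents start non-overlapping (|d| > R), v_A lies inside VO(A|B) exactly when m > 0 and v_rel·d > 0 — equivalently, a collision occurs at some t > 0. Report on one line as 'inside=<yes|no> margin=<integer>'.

d = (1, -9),  |d|² = 82;  R = 4+3 = 7,  c = 82−7² = 33
v_rel = (8, 1),  |v_rel|² = 65;  v_rel·d = (8)·(1) + (1)·(-9) = -1
65·t² + 2·t + 33 = 0  ⇒  m = (-1)² − 65·33 = -2144
m = -2144 < 0,  v_rel·d = -1 < 0  ⇒  outside

inside=no margin=-2144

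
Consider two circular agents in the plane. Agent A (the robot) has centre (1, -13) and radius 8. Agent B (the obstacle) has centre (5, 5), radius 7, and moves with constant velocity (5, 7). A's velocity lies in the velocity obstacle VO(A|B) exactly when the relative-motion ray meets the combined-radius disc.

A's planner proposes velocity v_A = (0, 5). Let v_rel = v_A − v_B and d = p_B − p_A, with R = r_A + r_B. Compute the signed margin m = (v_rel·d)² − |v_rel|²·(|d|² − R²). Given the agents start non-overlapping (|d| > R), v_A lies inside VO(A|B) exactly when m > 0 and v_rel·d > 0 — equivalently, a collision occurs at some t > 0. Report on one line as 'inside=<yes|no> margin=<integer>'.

d = (4, 18),  |d|² = 340;  R = 8+7 = 15,  c = 340−15² = 115
v_rel = (-5, -2),  |v_rel|² = 29;  v_rel·d = (-5)·(4) + (-2)·(18) = -56
29·t² + 112·t + 115 = 0  ⇒  m = (-56)² − 29·115 = -199
m = -199 < 0,  v_rel·d = -56 < 0  ⇒  outside

inside=no margin=-199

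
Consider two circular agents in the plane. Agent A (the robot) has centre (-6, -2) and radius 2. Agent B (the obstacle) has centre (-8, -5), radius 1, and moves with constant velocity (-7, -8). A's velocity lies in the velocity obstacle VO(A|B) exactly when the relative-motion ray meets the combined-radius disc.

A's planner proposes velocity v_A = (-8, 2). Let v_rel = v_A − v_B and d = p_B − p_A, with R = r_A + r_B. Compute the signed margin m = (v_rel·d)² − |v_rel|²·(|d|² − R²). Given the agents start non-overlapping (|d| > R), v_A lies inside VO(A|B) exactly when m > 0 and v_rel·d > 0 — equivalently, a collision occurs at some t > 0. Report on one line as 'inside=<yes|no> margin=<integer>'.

d = (-2, -3),  |d|² = 13;  R = 2+1 = 3,  c = 13−3² = 4
v_rel = (-1, 10),  |v_rel|² = 101;  v_rel·d = (-1)·(-2) + (10)·(-3) = -28
101·t² + 56·t + 4 = 0  ⇒  m = (-28)² − 101·4 = 380
m = 380 > 0,  v_rel·d = -28 < 0  ⇒  outside

inside=no margin=380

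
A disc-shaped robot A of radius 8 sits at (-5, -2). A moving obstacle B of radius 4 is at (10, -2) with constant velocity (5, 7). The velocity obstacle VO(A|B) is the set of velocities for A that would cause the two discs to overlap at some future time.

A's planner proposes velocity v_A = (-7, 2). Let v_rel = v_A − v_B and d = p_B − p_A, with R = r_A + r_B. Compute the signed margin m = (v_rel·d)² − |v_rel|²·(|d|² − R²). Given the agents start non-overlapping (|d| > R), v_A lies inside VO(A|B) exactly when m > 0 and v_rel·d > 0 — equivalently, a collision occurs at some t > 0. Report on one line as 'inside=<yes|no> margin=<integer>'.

d = (15, 0),  |d|² = 225;  R = 8+4 = 12,  c = 225−12² = 81
v_rel = (-12, -5),  |v_rel|² = 169;  v_rel·d = (-12)·(15) + (-5)·(0) = -180
169·t² + 360·t + 81 = 0  ⇒  m = (-180)² − 169·81 = 18711
m = 18711 > 0,  v_rel·d = -180 < 0  ⇒  outside

inside=no margin=18711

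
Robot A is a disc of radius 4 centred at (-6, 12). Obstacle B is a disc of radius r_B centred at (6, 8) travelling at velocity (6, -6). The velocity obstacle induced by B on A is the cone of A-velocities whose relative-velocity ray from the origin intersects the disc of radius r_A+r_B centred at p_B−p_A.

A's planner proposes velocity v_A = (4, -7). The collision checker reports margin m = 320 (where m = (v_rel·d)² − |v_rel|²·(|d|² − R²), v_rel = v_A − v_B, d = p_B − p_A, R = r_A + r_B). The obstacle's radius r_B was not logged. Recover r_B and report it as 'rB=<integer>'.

m = 320
d = (12, -4);  v_rel = (-2, -1),  |v_rel|² = 5
v_rel×d = (-2)·(-4) − (-1)·(12) = 20
since m = R²·5 − 20²:  R² = (400 + 320) / 5 = 144
R = √144 = 12  ⇒  r_B = 12 − 4 = 8

rB=8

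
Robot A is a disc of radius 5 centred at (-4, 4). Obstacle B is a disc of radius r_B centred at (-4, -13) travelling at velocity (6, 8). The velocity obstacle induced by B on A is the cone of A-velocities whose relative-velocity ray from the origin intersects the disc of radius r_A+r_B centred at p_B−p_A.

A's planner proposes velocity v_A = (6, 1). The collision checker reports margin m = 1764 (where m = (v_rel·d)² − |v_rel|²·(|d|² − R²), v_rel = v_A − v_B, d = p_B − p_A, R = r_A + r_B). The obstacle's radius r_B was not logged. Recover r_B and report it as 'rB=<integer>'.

m = 1764
d = (0, -17);  v_rel = (0, -7),  |v_rel|² = 49
v_rel×d = (0)·(-17) − (-7)·(0) = 0
since m = R²·49 − 0²:  R² = (0 + 1764) / 49 = 36
R = √36 = 6  ⇒  r_B = 6 − 5 = 1

rB=1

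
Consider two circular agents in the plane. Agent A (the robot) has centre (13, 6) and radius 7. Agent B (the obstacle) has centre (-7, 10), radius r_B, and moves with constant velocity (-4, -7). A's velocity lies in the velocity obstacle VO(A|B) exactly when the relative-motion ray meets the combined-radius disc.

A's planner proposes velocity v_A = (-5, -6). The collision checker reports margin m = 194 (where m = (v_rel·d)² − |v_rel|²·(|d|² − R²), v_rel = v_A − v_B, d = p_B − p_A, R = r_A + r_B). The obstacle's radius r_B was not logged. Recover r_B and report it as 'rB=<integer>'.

m = 194
d = (-20, 4);  v_rel = (-1, 1),  |v_rel|² = 2
v_rel×d = (-1)·(4) − (1)·(-20) = 16
since m = R²·2 − 16²:  R² = (256 + 194) / 2 = 225
R = √225 = 15  ⇒  r_B = 15 − 7 = 8

rB=8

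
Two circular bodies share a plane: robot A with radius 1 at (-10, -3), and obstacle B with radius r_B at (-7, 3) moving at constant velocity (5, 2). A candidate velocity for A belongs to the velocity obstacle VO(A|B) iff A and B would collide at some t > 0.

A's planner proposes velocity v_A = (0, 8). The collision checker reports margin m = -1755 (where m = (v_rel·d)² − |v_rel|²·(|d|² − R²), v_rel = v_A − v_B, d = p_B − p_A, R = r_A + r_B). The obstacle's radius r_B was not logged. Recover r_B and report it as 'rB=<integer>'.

m = -1755
d = (3, 6);  v_rel = (-5, 6),  |v_rel|² = 61
v_rel×d = (-5)·(6) − (6)·(3) = -48
since m = R²·61 − (-48)²:  R² = (2304 + -1755) / 61 = 9
R = √9 = 3  ⇒  r_B = 3 − 1 = 2

rB=2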